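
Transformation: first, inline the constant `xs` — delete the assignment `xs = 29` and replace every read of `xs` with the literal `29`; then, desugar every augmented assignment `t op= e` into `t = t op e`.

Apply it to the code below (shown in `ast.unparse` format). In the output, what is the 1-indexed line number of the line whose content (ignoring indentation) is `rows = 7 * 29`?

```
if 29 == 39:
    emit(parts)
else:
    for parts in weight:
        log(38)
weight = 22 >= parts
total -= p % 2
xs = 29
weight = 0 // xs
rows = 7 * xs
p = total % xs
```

Transformed code:
if 29 == 39:
    emit(parts)
else:
    for parts in weight:
        log(38)
weight = 22 >= parts
total = total - p % 2
weight = 0 // 29
rows = 7 * 29
p = total % 29

9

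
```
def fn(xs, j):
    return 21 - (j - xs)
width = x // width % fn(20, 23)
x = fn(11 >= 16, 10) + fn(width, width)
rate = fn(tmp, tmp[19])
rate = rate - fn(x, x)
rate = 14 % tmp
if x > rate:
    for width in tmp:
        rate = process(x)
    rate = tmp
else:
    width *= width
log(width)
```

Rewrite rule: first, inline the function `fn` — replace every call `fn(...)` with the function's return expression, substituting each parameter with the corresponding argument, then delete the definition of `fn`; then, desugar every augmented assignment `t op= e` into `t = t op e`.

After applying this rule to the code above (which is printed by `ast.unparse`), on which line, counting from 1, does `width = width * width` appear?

11

Transformed code:
width = x // width % (21 - (23 - 20))
x = 21 - (10 - (11 >= 16)) + (21 - (width - width))
rate = 21 - (tmp[19] - tmp)
rate = rate - (21 - (x - x))
rate = 14 % tmp
if x > rate:
    for width in tmp:
        rate = process(x)
    rate = tmp
else:
    width = width * width
log(width)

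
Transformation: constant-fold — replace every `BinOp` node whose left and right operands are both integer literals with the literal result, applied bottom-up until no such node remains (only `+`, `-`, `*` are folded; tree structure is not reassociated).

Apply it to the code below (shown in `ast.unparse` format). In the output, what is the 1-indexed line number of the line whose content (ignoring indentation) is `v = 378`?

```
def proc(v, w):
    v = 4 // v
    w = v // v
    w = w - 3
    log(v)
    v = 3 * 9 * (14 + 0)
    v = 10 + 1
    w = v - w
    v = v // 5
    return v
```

6

Transformed code:
def proc(v, w):
    v = 4 // v
    w = v // v
    w = w - 3
    log(v)
    v = 378
    v = 11
    w = v - w
    v = v // 5
    return v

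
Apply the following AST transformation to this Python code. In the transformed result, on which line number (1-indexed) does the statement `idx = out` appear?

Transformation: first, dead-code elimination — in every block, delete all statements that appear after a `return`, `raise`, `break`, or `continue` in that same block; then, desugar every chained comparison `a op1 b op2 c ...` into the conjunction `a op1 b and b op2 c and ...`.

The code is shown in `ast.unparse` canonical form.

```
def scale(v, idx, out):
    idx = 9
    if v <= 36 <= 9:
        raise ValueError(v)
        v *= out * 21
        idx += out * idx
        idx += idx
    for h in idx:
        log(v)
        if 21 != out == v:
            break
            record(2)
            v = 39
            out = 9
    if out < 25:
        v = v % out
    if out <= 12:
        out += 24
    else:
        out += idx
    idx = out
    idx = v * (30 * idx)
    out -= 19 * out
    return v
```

15

Transformed code:
def scale(v, idx, out):
    idx = 9
    if v <= 36 and 36 <= 9:
        raise ValueError(v)
    for h in idx:
        log(v)
        if 21 != out and out == v:
            break
    if out < 25:
        v = v % out
    if out <= 12:
        out += 24
    else:
        out += idx
    idx = out
    idx = v * (30 * idx)
    out -= 19 * out
    return v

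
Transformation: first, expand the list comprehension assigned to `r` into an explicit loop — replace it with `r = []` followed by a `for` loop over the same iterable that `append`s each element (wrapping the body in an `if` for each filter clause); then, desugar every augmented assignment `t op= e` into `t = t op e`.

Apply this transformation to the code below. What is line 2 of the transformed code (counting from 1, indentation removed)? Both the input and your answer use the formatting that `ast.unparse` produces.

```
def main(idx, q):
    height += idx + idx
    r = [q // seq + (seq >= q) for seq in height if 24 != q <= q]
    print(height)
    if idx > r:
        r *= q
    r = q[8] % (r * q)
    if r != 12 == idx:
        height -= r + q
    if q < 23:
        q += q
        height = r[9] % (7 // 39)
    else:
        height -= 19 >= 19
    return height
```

Transformed code:
def main(idx, q):
    height = height + (idx + idx)
    r = []
    for seq in height:
        if 24 != q <= q:
            r.append(q // seq + (seq >= q))
    print(height)
    if idx > r:
        r = r * q
    r = q[8] % (r * q)
    if r != 12 == idx:
        height = height - (r + q)
    if q < 23:
        q = q + q
        height = r[9] % (7 // 39)
    else:
        height = height - (19 >= 19)
    return height

height = height + (idx + idx)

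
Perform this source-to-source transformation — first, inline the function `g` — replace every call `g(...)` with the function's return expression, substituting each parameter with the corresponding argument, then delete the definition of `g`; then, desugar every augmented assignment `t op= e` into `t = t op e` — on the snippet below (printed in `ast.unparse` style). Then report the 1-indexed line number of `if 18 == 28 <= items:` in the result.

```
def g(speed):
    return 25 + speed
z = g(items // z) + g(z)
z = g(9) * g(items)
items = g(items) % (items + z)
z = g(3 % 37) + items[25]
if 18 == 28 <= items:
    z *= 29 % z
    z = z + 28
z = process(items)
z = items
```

5

Transformed code:
z = 25 + items // z + (25 + z)
z = (25 + 9) * (25 + items)
items = (25 + items) % (items + z)
z = 25 + 3 % 37 + items[25]
if 18 == 28 <= items:
    z = z * (29 % z)
    z = z + 28
z = process(items)
z = items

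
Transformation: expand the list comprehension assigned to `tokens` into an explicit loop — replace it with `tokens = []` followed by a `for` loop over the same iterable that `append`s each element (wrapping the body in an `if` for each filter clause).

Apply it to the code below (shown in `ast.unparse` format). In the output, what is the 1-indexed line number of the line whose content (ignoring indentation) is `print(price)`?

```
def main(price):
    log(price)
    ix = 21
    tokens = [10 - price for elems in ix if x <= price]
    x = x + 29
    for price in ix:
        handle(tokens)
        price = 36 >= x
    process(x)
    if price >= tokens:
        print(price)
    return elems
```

14

Transformed code:
def main(price):
    log(price)
    ix = 21
    tokens = []
    for elems in ix:
        if x <= price:
            tokens.append(10 - price)
    x = x + 29
    for price in ix:
        handle(tokens)
        price = 36 >= x
    process(x)
    if price >= tokens:
        print(price)
    return elems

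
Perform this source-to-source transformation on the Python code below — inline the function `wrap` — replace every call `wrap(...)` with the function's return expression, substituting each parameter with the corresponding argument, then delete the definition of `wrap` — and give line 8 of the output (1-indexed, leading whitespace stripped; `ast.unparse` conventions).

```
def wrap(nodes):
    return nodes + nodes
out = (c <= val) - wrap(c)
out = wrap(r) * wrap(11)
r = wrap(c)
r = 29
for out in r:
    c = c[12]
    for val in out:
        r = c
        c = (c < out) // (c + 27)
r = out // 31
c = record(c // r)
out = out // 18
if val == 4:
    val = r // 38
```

r = c

Transformed code:
out = (c <= val) - (c + c)
out = (r + r) * (11 + 11)
r = c + c
r = 29
for out in r:
    c = c[12]
    for val in out:
        r = c
        c = (c < out) // (c + 27)
r = out // 31
c = record(c // r)
out = out // 18
if val == 4:
    val = r // 38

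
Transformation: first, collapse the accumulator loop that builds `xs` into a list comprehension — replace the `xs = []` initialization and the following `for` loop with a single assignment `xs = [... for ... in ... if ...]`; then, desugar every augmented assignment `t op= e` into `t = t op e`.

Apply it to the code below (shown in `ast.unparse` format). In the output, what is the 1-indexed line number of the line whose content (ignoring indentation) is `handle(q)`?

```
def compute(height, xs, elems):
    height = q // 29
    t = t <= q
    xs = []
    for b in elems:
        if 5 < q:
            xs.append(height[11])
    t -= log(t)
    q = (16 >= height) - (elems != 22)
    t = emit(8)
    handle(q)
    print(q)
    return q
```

8

Transformed code:
def compute(height, xs, elems):
    height = q // 29
    t = t <= q
    xs = [height[11] for b in elems if 5 < q]
    t = t - log(t)
    q = (16 >= height) - (elems != 22)
    t = emit(8)
    handle(q)
    print(q)
    return q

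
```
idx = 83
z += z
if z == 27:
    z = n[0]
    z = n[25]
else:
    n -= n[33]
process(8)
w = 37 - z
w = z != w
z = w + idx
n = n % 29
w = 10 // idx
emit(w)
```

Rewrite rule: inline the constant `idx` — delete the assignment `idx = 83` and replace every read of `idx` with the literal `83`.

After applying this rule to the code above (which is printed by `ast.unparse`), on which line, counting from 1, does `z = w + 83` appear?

Transformed code:
z += z
if z == 27:
    z = n[0]
    z = n[25]
else:
    n -= n[33]
process(8)
w = 37 - z
w = z != w
z = w + 83
n = n % 29
w = 10 // 83
emit(w)

10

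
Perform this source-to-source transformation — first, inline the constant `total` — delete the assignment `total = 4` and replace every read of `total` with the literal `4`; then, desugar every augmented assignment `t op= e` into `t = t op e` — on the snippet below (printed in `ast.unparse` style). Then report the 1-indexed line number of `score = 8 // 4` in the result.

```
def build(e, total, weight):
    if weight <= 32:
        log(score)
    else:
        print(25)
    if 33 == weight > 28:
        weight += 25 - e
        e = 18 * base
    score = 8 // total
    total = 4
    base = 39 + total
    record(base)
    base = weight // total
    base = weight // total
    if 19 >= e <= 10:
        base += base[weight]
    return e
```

Transformed code:
def build(e, total, weight):
    if weight <= 32:
        log(score)
    else:
        print(25)
    if 33 == weight > 28:
        weight = weight + (25 - e)
        e = 18 * base
    score = 8 // 4
    base = 39 + 4
    record(base)
    base = weight // 4
    base = weight // 4
    if 19 >= e <= 10:
        base = base + base[weight]
    return e

9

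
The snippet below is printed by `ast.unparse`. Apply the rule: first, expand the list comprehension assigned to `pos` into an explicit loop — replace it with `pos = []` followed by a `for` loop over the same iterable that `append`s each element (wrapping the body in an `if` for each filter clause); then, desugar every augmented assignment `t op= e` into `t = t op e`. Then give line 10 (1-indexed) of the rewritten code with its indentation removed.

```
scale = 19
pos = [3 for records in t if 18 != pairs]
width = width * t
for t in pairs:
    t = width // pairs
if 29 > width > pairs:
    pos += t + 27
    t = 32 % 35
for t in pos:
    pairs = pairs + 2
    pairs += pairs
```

pos = pos + (t + 27)

Transformed code:
scale = 19
pos = []
for records in t:
    if 18 != pairs:
        pos.append(3)
width = width * t
for t in pairs:
    t = width // pairs
if 29 > width > pairs:
    pos = pos + (t + 27)
    t = 32 % 35
for t in pos:
    pairs = pairs + 2
    pairs = pairs + pairs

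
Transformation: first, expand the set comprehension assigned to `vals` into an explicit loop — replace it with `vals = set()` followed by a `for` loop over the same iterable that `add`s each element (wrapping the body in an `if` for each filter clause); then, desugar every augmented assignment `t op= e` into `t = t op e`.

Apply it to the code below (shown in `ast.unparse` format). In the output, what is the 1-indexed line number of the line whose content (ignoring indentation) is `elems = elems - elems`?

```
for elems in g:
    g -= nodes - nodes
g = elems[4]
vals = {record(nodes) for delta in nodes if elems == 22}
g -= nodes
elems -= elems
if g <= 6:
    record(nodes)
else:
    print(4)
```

Transformed code:
for elems in g:
    g = g - (nodes - nodes)
g = elems[4]
vals = set()
for delta in nodes:
    if elems == 22:
        vals.add(record(nodes))
g = g - nodes
elems = elems - elems
if g <= 6:
    record(nodes)
else:
    print(4)

9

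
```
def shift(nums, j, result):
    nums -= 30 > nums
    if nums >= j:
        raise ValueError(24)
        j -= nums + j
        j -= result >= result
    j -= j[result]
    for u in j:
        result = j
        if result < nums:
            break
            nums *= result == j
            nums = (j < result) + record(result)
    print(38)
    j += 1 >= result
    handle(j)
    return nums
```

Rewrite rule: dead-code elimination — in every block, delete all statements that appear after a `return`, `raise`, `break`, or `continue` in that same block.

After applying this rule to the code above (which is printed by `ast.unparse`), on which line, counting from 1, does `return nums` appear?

13

Transformed code:
def shift(nums, j, result):
    nums -= 30 > nums
    if nums >= j:
        raise ValueError(24)
    j -= j[result]
    for u in j:
        result = j
        if result < nums:
            break
    print(38)
    j += 1 >= result
    handle(j)
    return nums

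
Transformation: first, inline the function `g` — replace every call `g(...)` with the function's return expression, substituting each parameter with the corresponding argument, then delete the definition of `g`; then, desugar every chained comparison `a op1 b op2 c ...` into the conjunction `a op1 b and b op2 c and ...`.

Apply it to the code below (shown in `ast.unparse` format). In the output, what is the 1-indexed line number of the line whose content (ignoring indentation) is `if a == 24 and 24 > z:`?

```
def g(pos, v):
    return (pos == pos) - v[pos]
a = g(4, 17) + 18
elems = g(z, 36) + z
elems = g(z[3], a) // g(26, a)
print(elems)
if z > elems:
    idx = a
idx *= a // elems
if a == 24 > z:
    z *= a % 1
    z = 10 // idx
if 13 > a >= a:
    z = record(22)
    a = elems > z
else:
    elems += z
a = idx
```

8

Transformed code:
a = (4 == 4) - 17[4] + 18
elems = (z == z) - 36[z] + z
elems = ((z[3] == z[3]) - a[z[3]]) // ((26 == 26) - a[26])
print(elems)
if z > elems:
    idx = a
idx *= a // elems
if a == 24 and 24 > z:
    z *= a % 1
    z = 10 // idx
if 13 > a and a >= a:
    z = record(22)
    a = elems > z
else:
    elems += z
a = idx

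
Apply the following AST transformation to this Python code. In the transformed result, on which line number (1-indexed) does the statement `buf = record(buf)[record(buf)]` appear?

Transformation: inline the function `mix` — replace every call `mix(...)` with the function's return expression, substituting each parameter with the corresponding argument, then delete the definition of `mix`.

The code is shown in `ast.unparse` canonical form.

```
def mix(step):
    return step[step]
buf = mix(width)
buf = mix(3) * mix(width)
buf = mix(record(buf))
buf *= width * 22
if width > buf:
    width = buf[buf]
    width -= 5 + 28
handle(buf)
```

Transformed code:
buf = width[width]
buf = 3[3] * width[width]
buf = record(buf)[record(buf)]
buf *= width * 22
if width > buf:
    width = buf[buf]
    width -= 5 + 28
handle(buf)

3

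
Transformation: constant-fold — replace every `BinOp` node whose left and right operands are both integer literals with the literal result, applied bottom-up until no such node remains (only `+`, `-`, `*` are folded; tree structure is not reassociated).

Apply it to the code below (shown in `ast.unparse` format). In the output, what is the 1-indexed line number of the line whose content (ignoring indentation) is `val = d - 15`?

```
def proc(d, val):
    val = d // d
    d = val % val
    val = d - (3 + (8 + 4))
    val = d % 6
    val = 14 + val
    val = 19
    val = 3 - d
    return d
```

4

Transformed code:
def proc(d, val):
    val = d // d
    d = val % val
    val = d - 15
    val = d % 6
    val = 14 + val
    val = 19
    val = 3 - d
    return d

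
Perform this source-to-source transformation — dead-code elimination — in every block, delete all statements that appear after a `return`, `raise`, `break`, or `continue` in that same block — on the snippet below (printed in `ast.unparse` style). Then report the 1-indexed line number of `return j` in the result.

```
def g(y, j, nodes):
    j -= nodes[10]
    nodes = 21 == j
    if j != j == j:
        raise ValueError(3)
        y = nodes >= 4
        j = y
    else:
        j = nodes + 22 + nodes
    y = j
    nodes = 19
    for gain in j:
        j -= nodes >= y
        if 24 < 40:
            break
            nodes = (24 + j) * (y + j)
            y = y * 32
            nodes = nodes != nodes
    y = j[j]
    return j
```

Transformed code:
def g(y, j, nodes):
    j -= nodes[10]
    nodes = 21 == j
    if j != j == j:
        raise ValueError(3)
    else:
        j = nodes + 22 + nodes
    y = j
    nodes = 19
    for gain in j:
        j -= nodes >= y
        if 24 < 40:
            break
    y = j[j]
    return j

15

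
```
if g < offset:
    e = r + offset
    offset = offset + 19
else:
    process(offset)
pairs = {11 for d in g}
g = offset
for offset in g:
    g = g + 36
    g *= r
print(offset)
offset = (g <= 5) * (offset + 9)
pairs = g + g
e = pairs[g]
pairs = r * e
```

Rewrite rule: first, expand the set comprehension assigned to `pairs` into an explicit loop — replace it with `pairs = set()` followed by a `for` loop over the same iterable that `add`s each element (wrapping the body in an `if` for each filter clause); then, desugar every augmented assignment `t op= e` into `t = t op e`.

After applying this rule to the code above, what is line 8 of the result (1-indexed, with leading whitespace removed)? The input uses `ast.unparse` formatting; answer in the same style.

pairs.add(11)

Transformed code:
if g < offset:
    e = r + offset
    offset = offset + 19
else:
    process(offset)
pairs = set()
for d in g:
    pairs.add(11)
g = offset
for offset in g:
    g = g + 36
    g = g * r
print(offset)
offset = (g <= 5) * (offset + 9)
pairs = g + g
e = pairs[g]
pairs = r * e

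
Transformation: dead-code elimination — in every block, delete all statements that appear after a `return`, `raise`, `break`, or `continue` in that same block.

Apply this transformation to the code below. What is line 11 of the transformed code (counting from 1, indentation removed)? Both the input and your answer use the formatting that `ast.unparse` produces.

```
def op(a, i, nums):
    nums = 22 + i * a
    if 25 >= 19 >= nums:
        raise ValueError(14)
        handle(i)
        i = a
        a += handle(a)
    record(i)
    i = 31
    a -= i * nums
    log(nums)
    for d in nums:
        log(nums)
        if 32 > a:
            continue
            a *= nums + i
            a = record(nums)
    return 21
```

Transformed code:
def op(a, i, nums):
    nums = 22 + i * a
    if 25 >= 19 >= nums:
        raise ValueError(14)
    record(i)
    i = 31
    a -= i * nums
    log(nums)
    for d in nums:
        log(nums)
        if 32 > a:
            continue
    return 21

if 32 > a:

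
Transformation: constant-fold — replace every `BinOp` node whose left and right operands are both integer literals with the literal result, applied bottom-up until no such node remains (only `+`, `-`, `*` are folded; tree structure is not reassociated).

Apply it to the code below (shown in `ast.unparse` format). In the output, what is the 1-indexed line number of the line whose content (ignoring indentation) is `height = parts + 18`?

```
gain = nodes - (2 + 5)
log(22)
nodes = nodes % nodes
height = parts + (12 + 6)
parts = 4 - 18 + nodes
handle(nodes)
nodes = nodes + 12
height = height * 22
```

Transformed code:
gain = nodes - 7
log(22)
nodes = nodes % nodes
height = parts + 18
parts = -14 + nodes
handle(nodes)
nodes = nodes + 12
height = height * 22

4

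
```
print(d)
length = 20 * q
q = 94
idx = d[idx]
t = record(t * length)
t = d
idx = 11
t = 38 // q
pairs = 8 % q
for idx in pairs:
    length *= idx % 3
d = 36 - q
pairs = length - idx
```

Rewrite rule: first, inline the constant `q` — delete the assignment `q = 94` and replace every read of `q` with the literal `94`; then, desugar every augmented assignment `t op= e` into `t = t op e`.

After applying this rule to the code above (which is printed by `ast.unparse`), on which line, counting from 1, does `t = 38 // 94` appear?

7

Transformed code:
print(d)
length = 20 * 94
idx = d[idx]
t = record(t * length)
t = d
idx = 11
t = 38 // 94
pairs = 8 % 94
for idx in pairs:
    length = length * (idx % 3)
d = 36 - 94
pairs = length - idx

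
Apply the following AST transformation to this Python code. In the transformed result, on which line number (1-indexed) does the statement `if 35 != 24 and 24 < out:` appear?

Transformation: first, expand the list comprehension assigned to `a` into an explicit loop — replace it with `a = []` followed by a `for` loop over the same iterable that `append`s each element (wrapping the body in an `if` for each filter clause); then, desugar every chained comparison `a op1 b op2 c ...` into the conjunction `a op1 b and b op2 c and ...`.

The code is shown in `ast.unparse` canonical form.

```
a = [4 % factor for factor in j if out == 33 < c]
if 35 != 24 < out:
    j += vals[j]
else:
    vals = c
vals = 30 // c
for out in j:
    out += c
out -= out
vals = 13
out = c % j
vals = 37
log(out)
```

5

Transformed code:
a = []
for factor in j:
    if out == 33 and 33 < c:
        a.append(4 % factor)
if 35 != 24 and 24 < out:
    j += vals[j]
else:
    vals = c
vals = 30 // c
for out in j:
    out += c
out -= out
vals = 13
out = c % j
vals = 37
log(out)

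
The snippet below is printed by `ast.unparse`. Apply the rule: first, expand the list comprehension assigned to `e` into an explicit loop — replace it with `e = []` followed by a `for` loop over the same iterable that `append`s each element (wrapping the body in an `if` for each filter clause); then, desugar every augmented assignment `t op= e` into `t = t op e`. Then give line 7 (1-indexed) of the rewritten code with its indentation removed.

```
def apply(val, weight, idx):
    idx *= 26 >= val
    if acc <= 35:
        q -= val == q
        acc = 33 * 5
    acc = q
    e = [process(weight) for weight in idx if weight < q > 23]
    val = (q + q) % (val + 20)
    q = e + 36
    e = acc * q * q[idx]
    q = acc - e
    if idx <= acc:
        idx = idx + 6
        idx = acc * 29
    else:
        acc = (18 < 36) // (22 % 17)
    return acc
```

e = []

Transformed code:
def apply(val, weight, idx):
    idx = idx * (26 >= val)
    if acc <= 35:
        q = q - (val == q)
        acc = 33 * 5
    acc = q
    e = []
    for weight in idx:
        if weight < q > 23:
            e.append(process(weight))
    val = (q + q) % (val + 20)
    q = e + 36
    e = acc * q * q[idx]
    q = acc - e
    if idx <= acc:
        idx = idx + 6
        idx = acc * 29
    else:
        acc = (18 < 36) // (22 % 17)
    return acc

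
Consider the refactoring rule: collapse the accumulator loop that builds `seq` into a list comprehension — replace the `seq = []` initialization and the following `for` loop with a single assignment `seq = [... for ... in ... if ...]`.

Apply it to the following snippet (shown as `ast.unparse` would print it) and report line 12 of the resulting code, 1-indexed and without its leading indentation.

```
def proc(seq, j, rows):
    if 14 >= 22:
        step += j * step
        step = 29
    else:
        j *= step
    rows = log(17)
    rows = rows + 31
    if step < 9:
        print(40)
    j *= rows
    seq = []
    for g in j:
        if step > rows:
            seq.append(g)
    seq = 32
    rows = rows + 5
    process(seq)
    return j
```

Transformed code:
def proc(seq, j, rows):
    if 14 >= 22:
        step += j * step
        step = 29
    else:
        j *= step
    rows = log(17)
    rows = rows + 31
    if step < 9:
        print(40)
    j *= rows
    seq = [g for g in j if step > rows]
    seq = 32
    rows = rows + 5
    process(seq)
    return j

seq = [g for g in j if step > rows]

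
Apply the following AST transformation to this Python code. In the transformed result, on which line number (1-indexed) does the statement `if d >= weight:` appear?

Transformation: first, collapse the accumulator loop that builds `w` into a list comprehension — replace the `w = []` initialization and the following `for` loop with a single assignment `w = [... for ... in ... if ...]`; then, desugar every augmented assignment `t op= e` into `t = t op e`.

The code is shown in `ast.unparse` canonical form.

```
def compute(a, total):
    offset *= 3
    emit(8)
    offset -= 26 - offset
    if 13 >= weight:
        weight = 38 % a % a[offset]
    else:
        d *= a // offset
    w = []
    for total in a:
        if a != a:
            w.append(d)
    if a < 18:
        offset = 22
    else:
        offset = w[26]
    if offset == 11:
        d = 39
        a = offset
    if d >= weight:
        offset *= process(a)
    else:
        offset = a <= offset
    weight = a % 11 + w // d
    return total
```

17

Transformed code:
def compute(a, total):
    offset = offset * 3
    emit(8)
    offset = offset - (26 - offset)
    if 13 >= weight:
        weight = 38 % a % a[offset]
    else:
        d = d * (a // offset)
    w = [d for total in a if a != a]
    if a < 18:
        offset = 22
    else:
        offset = w[26]
    if offset == 11:
        d = 39
        a = offset
    if d >= weight:
        offset = offset * process(a)
    else:
        offset = a <= offset
    weight = a % 11 + w // d
    return total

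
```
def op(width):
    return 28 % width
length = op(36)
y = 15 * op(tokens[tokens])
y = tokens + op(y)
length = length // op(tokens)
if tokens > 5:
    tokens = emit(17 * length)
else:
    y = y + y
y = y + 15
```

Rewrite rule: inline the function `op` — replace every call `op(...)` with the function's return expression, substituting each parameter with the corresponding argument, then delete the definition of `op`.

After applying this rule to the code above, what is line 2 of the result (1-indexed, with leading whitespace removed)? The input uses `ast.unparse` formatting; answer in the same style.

Transformed code:
length = 28 % 36
y = 15 * (28 % tokens[tokens])
y = tokens + 28 % y
length = length // (28 % tokens)
if tokens > 5:
    tokens = emit(17 * length)
else:
    y = y + y
y = y + 15

y = 15 * (28 % tokens[tokens])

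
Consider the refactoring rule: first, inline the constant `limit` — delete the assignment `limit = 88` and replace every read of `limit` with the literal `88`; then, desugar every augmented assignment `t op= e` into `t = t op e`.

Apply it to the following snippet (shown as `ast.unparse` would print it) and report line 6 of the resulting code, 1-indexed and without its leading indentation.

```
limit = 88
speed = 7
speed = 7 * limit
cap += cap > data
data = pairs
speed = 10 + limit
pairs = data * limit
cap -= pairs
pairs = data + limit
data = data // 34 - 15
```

Transformed code:
speed = 7
speed = 7 * 88
cap = cap + (cap > data)
data = pairs
speed = 10 + 88
pairs = data * 88
cap = cap - pairs
pairs = data + 88
data = data // 34 - 15

pairs = data * 88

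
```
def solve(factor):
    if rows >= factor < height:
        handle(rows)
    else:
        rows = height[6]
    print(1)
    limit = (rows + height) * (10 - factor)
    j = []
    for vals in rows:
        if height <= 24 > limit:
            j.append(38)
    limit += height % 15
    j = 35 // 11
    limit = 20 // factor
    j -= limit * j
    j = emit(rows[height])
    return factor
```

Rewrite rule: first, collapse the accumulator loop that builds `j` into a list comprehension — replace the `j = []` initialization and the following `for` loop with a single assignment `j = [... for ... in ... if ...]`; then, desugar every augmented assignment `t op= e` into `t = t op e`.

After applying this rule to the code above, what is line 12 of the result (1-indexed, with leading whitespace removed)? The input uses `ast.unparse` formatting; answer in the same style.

Transformed code:
def solve(factor):
    if rows >= factor < height:
        handle(rows)
    else:
        rows = height[6]
    print(1)
    limit = (rows + height) * (10 - factor)
    j = [38 for vals in rows if height <= 24 > limit]
    limit = limit + height % 15
    j = 35 // 11
    limit = 20 // factor
    j = j - limit * j
    j = emit(rows[height])
    return factor

j = j - limit * j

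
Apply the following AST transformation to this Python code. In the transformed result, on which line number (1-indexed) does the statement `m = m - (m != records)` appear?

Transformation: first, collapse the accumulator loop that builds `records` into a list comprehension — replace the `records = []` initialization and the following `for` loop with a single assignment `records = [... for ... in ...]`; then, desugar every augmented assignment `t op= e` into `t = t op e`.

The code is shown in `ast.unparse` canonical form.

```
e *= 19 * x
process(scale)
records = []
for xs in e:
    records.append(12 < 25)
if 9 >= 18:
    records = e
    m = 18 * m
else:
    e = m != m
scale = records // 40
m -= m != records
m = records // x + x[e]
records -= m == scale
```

10

Transformed code:
e = e * (19 * x)
process(scale)
records = [12 < 25 for xs in e]
if 9 >= 18:
    records = e
    m = 18 * m
else:
    e = m != m
scale = records // 40
m = m - (m != records)
m = records // x + x[e]
records = records - (m == scale)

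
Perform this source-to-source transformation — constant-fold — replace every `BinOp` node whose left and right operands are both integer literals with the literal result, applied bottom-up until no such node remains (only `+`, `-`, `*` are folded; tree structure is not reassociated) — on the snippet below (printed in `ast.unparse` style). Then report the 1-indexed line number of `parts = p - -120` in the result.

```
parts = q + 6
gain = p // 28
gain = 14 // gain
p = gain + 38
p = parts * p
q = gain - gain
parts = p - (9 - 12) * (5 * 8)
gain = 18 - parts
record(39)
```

7

Transformed code:
parts = q + 6
gain = p // 28
gain = 14 // gain
p = gain + 38
p = parts * p
q = gain - gain
parts = p - -120
gain = 18 - parts
record(39)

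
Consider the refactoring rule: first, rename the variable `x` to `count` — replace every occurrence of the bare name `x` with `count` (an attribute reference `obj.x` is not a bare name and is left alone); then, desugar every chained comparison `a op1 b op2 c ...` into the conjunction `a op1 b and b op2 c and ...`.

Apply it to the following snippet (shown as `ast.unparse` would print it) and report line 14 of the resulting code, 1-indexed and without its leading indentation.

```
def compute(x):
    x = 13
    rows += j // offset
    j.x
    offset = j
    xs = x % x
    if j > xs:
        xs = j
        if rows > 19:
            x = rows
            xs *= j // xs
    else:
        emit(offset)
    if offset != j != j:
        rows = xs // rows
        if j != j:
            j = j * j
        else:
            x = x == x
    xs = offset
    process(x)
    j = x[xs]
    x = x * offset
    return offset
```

if offset != j and j != j:

Transformed code:
def compute(count):
    count = 13
    rows += j // offset
    j.x
    offset = j
    xs = count % count
    if j > xs:
        xs = j
        if rows > 19:
            count = rows
            xs *= j // xs
    else:
        emit(offset)
    if offset != j and j != j:
        rows = xs // rows
        if j != j:
            j = j * j
        else:
            count = count == count
    xs = offset
    process(count)
    j = count[xs]
    count = count * offset
    return offset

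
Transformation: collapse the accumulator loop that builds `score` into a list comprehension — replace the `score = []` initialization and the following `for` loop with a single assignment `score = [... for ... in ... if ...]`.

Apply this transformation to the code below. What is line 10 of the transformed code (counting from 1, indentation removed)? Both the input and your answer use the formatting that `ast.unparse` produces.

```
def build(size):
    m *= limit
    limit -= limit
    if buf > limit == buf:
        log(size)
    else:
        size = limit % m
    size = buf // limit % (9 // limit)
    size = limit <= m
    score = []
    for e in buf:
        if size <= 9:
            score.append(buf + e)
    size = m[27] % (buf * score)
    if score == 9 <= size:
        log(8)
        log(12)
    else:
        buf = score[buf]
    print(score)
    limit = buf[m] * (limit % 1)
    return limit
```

score = [buf + e for e in buf if size <= 9]

Transformed code:
def build(size):
    m *= limit
    limit -= limit
    if buf > limit == buf:
        log(size)
    else:
        size = limit % m
    size = buf // limit % (9 // limit)
    size = limit <= m
    score = [buf + e for e in buf if size <= 9]
    size = m[27] % (buf * score)
    if score == 9 <= size:
        log(8)
        log(12)
    else:
        buf = score[buf]
    print(score)
    limit = buf[m] * (limit % 1)
    return limit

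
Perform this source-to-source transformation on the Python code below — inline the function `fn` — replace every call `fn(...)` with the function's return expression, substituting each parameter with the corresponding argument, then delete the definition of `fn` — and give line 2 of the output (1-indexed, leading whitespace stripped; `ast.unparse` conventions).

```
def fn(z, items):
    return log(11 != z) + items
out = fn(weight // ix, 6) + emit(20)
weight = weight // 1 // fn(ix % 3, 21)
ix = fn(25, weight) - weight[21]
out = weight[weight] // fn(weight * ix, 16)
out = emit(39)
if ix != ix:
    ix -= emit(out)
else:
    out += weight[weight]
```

Transformed code:
out = log(11 != weight // ix) + 6 + emit(20)
weight = weight // 1 // (log(11 != ix % 3) + 21)
ix = log(11 != 25) + weight - weight[21]
out = weight[weight] // (log(11 != weight * ix) + 16)
out = emit(39)
if ix != ix:
    ix -= emit(out)
else:
    out += weight[weight]

weight = weight // 1 // (log(11 != ix % 3) + 21)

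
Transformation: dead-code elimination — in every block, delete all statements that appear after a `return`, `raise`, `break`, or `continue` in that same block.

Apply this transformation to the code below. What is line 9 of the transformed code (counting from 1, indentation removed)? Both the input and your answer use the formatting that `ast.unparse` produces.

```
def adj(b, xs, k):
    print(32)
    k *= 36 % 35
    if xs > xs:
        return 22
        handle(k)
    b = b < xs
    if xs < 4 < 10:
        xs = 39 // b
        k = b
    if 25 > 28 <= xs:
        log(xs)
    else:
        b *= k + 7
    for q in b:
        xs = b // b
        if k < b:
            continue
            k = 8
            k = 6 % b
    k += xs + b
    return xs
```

Transformed code:
def adj(b, xs, k):
    print(32)
    k *= 36 % 35
    if xs > xs:
        return 22
    b = b < xs
    if xs < 4 < 10:
        xs = 39 // b
        k = b
    if 25 > 28 <= xs:
        log(xs)
    else:
        b *= k + 7
    for q in b:
        xs = b // b
        if k < b:
            continue
    k += xs + b
    return xs

k = b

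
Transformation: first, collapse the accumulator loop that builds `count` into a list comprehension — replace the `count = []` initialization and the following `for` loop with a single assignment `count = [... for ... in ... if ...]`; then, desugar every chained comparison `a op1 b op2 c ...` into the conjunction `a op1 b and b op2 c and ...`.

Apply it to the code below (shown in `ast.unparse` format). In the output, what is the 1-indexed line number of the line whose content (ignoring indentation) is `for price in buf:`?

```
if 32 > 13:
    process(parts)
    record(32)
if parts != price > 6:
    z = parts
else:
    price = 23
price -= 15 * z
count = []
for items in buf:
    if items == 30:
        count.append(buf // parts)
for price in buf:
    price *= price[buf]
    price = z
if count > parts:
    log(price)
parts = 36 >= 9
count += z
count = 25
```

10

Transformed code:
if 32 > 13:
    process(parts)
    record(32)
if parts != price and price > 6:
    z = parts
else:
    price = 23
price -= 15 * z
count = [buf // parts for items in buf if items == 30]
for price in buf:
    price *= price[buf]
    price = z
if count > parts:
    log(price)
parts = 36 >= 9
count += z
count = 25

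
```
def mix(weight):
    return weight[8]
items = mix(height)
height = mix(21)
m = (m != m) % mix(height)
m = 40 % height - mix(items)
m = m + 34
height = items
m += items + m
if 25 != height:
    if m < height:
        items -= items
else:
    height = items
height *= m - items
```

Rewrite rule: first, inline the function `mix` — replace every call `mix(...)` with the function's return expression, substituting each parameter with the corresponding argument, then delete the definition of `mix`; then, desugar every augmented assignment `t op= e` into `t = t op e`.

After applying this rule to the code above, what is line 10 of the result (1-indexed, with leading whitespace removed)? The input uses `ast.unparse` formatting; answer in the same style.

items = items - items

Transformed code:
items = height[8]
height = 21[8]
m = (m != m) % height[8]
m = 40 % height - items[8]
m = m + 34
height = items
m = m + (items + m)
if 25 != height:
    if m < height:
        items = items - items
else:
    height = items
height = height * (m - items)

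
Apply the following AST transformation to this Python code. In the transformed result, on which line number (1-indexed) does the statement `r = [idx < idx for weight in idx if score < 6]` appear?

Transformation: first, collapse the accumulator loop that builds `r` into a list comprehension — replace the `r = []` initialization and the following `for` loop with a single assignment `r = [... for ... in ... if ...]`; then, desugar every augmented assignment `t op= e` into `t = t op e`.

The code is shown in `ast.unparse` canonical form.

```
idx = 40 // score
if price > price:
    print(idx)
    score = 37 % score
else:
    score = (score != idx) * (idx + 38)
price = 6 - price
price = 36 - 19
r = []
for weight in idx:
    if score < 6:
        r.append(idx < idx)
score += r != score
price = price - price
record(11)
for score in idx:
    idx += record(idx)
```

9

Transformed code:
idx = 40 // score
if price > price:
    print(idx)
    score = 37 % score
else:
    score = (score != idx) * (idx + 38)
price = 6 - price
price = 36 - 19
r = [idx < idx for weight in idx if score < 6]
score = score + (r != score)
price = price - price
record(11)
for score in idx:
    idx = idx + record(idx)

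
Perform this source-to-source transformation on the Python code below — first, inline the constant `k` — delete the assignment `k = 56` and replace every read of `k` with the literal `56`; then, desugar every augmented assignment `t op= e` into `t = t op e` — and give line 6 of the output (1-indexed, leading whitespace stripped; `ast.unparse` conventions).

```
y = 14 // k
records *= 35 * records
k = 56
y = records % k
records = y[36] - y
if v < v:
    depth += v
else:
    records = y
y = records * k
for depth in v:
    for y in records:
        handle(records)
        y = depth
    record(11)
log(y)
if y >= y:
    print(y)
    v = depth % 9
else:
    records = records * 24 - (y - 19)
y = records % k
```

depth = depth + v

Transformed code:
y = 14 // 56
records = records * (35 * records)
y = records % 56
records = y[36] - y
if v < v:
    depth = depth + v
else:
    records = y
y = records * 56
for depth in v:
    for y in records:
        handle(records)
        y = depth
    record(11)
log(y)
if y >= y:
    print(y)
    v = depth % 9
else:
    records = records * 24 - (y - 19)
y = records % 56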